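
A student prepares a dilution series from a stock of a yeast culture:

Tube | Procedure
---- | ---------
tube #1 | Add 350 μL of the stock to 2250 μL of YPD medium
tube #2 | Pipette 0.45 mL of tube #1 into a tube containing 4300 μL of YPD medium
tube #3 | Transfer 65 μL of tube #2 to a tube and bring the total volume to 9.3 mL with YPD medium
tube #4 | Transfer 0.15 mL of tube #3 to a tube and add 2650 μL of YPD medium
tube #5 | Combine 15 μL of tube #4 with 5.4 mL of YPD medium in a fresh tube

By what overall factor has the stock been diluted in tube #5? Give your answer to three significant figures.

7.56 × 10^7

Step 1: 350 μL + 2250 μL = 2600 μL total → factor 2600/350 = 7.4286
Step 2: 0.45 mL + 4300 μL = 4.75 mL total → factor 4.75/0.45 = 10.556
Step 3: 65 μL brought to 9.3 mL → factor 9300/65 = 143.08
Step 4: 0.15 mL + 2650 μL = 2.8 mL total → factor 2.8/0.15 = 18.667
Step 5: 15 μL + 5.4 mL = 5415 μL total → factor 5415/15 = 361
Overall dilution factor = 7.4286 × 10.556 × 143.08 × 18.667 × 361 = 7.5601 × 10^7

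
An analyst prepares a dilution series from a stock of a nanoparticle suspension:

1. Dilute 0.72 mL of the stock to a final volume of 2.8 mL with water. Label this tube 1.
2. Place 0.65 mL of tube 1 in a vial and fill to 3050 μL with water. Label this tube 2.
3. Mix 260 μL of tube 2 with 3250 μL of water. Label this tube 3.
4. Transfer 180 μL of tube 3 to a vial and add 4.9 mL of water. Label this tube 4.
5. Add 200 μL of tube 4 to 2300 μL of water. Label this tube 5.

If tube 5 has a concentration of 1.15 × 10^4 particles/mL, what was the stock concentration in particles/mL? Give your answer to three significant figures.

Step 1: 0.72 mL brought to 2.8 mL → factor 2.8/0.72 = 3.8889
Step 2: 0.65 mL brought to 3050 μL → factor 3.05/0.65 = 4.6923
Step 3: 260 μL + 3250 μL = 3510 μL total → factor 3510/260 = 13.5
Step 4: 180 μL + 4.9 mL = 5080 μL total → factor 5080/180 = 28.222
Step 5: 200 μL + 2300 μL = 2500 μL total → factor 2500/200 = 12.5
Overall dilution factor = 3.8889 × 4.6923 × 13.5 × 28.222 × 12.5 = 86905
Stock = 1.15 × 10^4 particles/mL × 86905 = 9.99 × 10^8 particles/mL

9.99 × 10^8 particles/mL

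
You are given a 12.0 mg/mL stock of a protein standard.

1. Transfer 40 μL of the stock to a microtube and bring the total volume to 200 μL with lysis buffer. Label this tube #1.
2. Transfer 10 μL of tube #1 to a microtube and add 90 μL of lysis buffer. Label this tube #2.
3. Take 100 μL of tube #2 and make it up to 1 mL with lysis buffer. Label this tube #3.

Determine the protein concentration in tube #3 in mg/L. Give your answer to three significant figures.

24.0 mg/L

Step 1: 40 μL brought to 200 μL → factor 200/40 = 5
Step 2: 10 μL + 90 μL = 100 μL total → factor 100/10 = 10
Step 3: 100 μL brought to 1 mL → factor 1000/100 = 10
Overall dilution factor = 5 × 10 × 10 = 500
Final = 12.0 mg/mL / 500 = 0.02400 mg/mL = 24.0 mg/L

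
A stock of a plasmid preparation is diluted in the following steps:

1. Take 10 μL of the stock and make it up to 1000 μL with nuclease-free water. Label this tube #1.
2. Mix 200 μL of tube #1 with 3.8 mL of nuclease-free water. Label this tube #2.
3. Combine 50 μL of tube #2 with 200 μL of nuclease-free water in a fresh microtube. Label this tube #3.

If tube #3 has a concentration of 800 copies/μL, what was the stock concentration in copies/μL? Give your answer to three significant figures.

8.00 × 10^6 copies/μL

Step 1: 10 μL brought to 1000 μL → factor 1000/10 = 100
Step 2: 200 μL + 3.8 mL = 4000 μL total → factor 4000/200 = 20
Step 3: 50 μL + 200 μL = 250 μL total → factor 250/50 = 5
Overall dilution factor = 100 × 20 × 5 = 10000
Stock = 800 copies/μL × 10000 = 8.00 × 10^6 copies/μL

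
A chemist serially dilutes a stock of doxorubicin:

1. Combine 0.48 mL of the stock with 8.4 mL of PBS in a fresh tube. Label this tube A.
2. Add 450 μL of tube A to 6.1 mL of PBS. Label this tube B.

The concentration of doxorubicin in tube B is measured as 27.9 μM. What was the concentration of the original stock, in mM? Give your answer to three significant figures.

7.51 mM

Step 1: 0.48 mL + 8.4 mL = 8.88 mL total → factor 8.88/0.48 = 18.5
Step 2: 450 μL + 6.1 mL = 6550 μL total → factor 6550/450 = 14.556
Overall dilution factor = 18.5 × 14.556 = 269.28
Stock = 27.9 μM × 269.28 = 7513 μM = 7.51 mM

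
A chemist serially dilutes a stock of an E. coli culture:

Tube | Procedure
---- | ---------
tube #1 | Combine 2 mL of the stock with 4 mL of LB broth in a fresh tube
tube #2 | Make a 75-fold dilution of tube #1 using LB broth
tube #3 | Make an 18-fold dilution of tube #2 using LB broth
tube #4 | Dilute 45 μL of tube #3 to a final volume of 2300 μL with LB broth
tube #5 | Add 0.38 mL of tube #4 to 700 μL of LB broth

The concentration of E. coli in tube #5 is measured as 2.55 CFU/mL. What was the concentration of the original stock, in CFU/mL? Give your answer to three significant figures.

1.50 × 10^6 CFU/mL

Step 1: 2 mL + 4 mL = 6 mL total → factor 6/2 = 3
Step 2: 75-fold → factor 75
Step 3: 18-fold → factor 18
Step 4: 45 μL brought to 2300 μL → factor 2300/45 = 51.111
Step 5: 0.38 mL + 700 μL = 1.08 mL total → factor 1.08/0.38 = 2.8421
Overall dilution factor = 3 × 75 × 18 × 51.111 × 2.8421 = 5.8832 × 10^5
Stock = 2.55 CFU/mL × 5.8832 × 10^5 = 1.50 × 10^6 CFU/mL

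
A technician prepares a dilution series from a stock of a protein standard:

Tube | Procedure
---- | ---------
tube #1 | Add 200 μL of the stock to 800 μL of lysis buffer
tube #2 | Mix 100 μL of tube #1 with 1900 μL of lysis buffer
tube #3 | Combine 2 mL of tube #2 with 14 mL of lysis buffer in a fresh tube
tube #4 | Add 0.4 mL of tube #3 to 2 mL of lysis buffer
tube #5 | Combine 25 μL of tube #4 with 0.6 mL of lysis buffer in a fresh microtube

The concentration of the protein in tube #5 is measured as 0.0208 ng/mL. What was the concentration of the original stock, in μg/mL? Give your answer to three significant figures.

2.50 μg/mL

Step 1: 200 μL + 800 μL = 1000 μL total → factor 1000/200 = 5
Step 2: 100 μL + 1900 μL = 2000 μL total → factor 2000/100 = 20
Step 3: 2 mL + 14 mL = 16 mL total → factor 16/2 = 8
Step 4: 0.4 mL + 2 mL = 2.4 mL total → factor 2.4/0.4 = 6
Step 5: 25 μL + 0.6 mL = 625 μL total → factor 625/25 = 25
Overall dilution factor = 5 × 20 × 8 × 6 × 25 = 1.2 × 10^5
Stock = 0.0208 ng/mL × 1.2 × 10^5 = 2496 ng/mL = 2.50 μg/mL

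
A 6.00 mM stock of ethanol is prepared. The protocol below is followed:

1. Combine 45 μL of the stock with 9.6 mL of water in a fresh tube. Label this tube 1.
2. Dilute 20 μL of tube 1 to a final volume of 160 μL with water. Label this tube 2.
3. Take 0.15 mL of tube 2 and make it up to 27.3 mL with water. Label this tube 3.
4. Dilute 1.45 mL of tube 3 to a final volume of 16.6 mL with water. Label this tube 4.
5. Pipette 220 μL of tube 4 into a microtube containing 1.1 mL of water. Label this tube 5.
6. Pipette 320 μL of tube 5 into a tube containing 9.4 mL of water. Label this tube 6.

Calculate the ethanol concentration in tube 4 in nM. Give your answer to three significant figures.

Step 1: 45 μL + 9.6 mL = 9645 μL total → factor 9645/45 = 214.33
Step 2: 20 μL brought to 160 μL → factor 160/20 = 8
Step 3: 0.15 mL brought to 27.3 mL → factor 27.3/0.15 = 182
Step 4: 1.45 mL brought to 16.6 mL → factor 16.6/1.45 = 11.448
Dilution factor through tube 4 = 214.33 × 8 × 182 × 11.448 = 3.5727 × 10^6
[tube 4] = 6.00 mM / 3.5727 × 10^6 = 1.679 × 10^-6 mM = 1.68 nM

1.68 nM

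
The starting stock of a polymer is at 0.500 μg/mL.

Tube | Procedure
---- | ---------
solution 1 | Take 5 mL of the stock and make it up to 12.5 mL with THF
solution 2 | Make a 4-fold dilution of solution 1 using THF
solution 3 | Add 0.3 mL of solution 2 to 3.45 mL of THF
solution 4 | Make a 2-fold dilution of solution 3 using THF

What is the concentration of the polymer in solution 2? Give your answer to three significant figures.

Step 1: 5 mL brought to 12.5 mL → factor 12.5/5 = 2.5
Step 2: 4-fold → factor 4
Dilution factor through solution 2 = 2.5 × 4 = 10
[solution 2] = 0.500 μg/mL / 10 = 0.0500 μg/mL

0.0500 μg/mL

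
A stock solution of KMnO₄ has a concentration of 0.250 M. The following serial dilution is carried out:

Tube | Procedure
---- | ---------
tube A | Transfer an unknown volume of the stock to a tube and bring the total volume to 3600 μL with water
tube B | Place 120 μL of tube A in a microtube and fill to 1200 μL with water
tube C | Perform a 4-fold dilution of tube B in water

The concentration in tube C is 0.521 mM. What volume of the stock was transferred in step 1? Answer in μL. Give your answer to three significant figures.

300 μL

Step 1: v brought to 3600 μL → factor = 3600 μL/v
Step 2: 120 μL brought to 1200 μL → factor 1200/120 = 10
Step 3: 4-fold → factor 4
Product of known-step factors = 40
Overall factor = 0.250 M / (0.521 mM) = 479.85
Step-1 factor = 479.85 / 40 = 11.996
v = 3600 μL / 11.996 = 300 μL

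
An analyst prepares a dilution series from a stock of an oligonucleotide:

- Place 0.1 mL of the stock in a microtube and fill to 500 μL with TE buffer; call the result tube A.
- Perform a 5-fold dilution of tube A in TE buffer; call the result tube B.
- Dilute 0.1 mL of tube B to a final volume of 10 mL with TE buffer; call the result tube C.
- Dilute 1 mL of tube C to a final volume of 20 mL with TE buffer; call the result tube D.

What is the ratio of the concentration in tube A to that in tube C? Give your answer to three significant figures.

500

Step 1: 0.1 mL brought to 500 μL → factor 0.5/0.1 = 5
Step 2: 5-fold → factor 5
Step 3: 0.1 mL brought to 10 mL → factor 10/0.1 = 100
Dilution factor to tube A = 5; to tube C = 2500
[tube A]/[tube C] = (factor to tube C)/(factor to tube A) = 2500/5 = 500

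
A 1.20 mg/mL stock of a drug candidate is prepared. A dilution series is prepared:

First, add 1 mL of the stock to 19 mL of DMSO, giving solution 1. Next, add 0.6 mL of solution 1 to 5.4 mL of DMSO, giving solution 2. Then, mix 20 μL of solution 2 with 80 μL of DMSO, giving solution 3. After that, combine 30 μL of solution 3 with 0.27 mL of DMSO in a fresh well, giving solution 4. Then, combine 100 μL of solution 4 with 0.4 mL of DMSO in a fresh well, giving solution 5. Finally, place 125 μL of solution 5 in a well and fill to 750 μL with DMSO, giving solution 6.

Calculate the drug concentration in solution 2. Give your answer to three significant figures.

0.00600 mg/mL

Step 1: 1 mL + 19 mL = 20 mL total → factor 20/1 = 20
Step 2: 0.6 mL + 5.4 mL = 6 mL total → factor 6/0.6 = 10
Dilution factor through solution 2 = 20 × 10 = 200
[solution 2] = 1.20 mg/mL / 200 = 0.00600 mg/mL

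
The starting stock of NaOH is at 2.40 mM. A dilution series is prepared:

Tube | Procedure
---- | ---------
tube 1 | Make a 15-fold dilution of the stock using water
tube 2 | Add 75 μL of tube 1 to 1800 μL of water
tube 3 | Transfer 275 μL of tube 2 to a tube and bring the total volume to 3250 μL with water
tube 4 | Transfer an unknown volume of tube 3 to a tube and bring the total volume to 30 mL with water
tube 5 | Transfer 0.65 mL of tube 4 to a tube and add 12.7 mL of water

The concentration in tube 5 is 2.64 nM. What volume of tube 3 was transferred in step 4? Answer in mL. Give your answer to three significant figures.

Step 1: 15-fold → factor 15
Step 2: 75 μL + 1800 μL = 1875 μL total → factor 1875/75 = 25
Step 3: 275 μL brought to 3250 μL → factor 3250/275 = 11.818
Step 4: v brought to 30 mL → factor = 30 mL/v
Step 5: 0.65 mL + 12.7 mL = 13.35 mL total → factor 13.35/0.65 = 20.538
Product of known-step factors = 91023
Overall factor = 2.40 mM / (2.64 nM) = 9.0909 × 10^5
Step-4 factor = 9.0909 × 10^5 / 91023 = 9.9875
v = 30 mL / 9.9875 = 3.00 mL

3.00 mL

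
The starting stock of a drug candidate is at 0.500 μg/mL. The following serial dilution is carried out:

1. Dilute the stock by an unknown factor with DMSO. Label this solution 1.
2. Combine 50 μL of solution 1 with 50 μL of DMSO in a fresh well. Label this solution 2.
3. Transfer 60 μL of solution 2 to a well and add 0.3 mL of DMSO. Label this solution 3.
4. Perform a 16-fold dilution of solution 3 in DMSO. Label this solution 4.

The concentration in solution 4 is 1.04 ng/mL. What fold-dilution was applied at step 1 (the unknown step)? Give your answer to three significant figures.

2.50-fold

Step 1: unknown factor x
Step 2: 50 μL + 50 μL = 100 μL total → factor 100/50 = 2
Step 3: 60 μL + 0.3 mL = 360 μL total → factor 360/60 = 6
Step 4: 16-fold → factor 16
Product of known-step factors = 192
Overall factor = 0.500 μg/mL / (1.04 ng/mL) = 480.77
x = 480.77 / 192 = 2.50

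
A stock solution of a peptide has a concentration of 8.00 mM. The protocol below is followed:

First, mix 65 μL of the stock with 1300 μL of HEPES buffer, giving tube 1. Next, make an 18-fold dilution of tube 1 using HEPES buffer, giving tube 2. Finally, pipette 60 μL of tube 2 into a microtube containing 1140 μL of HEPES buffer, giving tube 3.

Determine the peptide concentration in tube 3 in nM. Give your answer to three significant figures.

1.06 × 10^3 nM

Step 1: 65 μL + 1300 μL = 1365 μL total → factor 1365/65 = 21
Step 2: 18-fold → factor 18
Step 3: 60 μL + 1140 μL = 1200 μL total → factor 1200/60 = 20
Overall dilution factor = 21 × 18 × 20 = 7560
Final = 8.00 mM / 7560 = 0.001058 mM = 1.06 × 10^3 nM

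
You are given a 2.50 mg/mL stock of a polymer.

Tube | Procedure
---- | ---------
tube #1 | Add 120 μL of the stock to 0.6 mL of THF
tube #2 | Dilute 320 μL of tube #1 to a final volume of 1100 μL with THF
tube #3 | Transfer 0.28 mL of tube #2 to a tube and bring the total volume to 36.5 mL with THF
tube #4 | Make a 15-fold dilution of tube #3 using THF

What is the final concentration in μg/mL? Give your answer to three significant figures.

0.0620 μg/mL

Step 1: 120 μL + 0.6 mL = 720 μL total → factor 720/120 = 6
Step 2: 320 μL brought to 1100 μL → factor 1100/320 = 3.4375
Step 3: 0.28 mL brought to 36.5 mL → factor 36.5/0.28 = 130.36
Step 4: 15-fold → factor 15
Overall dilution factor = 6 × 3.4375 × 130.36 × 15 = 40329
Final = 2.50 mg/mL / 40329 = 6.199 × 10^-5 mg/mL = 0.0620 μg/mL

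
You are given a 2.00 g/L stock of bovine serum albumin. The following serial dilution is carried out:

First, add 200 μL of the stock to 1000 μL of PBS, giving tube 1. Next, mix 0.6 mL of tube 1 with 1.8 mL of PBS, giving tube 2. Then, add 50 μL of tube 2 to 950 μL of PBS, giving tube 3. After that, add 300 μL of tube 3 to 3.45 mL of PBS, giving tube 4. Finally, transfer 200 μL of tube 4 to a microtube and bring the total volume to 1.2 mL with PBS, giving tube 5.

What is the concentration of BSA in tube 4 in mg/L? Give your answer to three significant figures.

Step 1: 200 μL + 1000 μL = 1200 μL total → factor 1200/200 = 6
Step 2: 0.6 mL + 1.8 mL = 2.4 mL total → factor 2.4/0.6 = 4
Step 3: 50 μL + 950 μL = 1000 μL total → factor 1000/50 = 20
Step 4: 300 μL + 3.45 mL = 3750 μL total → factor 3750/300 = 12.5
Dilution factor through tube 4 = 6 × 4 × 20 × 12.5 = 6000
[tube 4] = 2.00 g/L / 6000 = 0.0003333 g/L = 0.333 mg/L

0.333 mg/L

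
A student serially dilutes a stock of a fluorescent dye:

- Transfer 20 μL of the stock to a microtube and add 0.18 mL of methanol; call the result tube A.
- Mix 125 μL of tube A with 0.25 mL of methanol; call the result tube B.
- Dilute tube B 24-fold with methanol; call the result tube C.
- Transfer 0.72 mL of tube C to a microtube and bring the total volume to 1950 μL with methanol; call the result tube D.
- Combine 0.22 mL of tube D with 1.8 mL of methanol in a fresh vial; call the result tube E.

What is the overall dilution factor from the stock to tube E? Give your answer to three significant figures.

Step 1: 20 μL + 0.18 mL = 200 μL total → factor 200/20 = 10
Step 2: 125 μL + 0.25 mL = 375 μL total → factor 375/125 = 3
Step 3: 24-fold → factor 24
Step 4: 0.72 mL brought to 1950 μL → factor 1.95/0.72 = 2.7083
Step 5: 0.22 mL + 1.8 mL = 2.02 mL total → factor 2.02/0.22 = 9.1818
Overall dilution factor = 10 × 3 × 24 × 2.7083 × 9.1818 = 17905

1.79 × 10^4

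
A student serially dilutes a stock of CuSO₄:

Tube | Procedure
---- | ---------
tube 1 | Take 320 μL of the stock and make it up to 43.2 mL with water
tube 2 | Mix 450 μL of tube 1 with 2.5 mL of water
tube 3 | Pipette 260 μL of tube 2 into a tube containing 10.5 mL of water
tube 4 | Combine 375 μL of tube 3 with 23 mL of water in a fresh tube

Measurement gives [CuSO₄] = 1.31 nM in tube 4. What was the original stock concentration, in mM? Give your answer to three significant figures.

2.99 mM

Step 1: 320 μL brought to 43.2 mL → factor 43200/320 = 135
Step 2: 450 μL + 2.5 mL = 2950 μL total → factor 2950/450 = 6.5556
Step 3: 260 μL + 10.5 mL = 10760 μL total → factor 10760/260 = 41.385
Step 4: 375 μL + 23 mL = 23375 μL total → factor 23375/375 = 62.333
Overall dilution factor = 135 × 6.5556 × 41.385 × 62.333 = 2.283 × 10^6
Stock = 1.31 nM × 2.283 × 10^6 = 2.991 × 10^6 nM = 2.99 mM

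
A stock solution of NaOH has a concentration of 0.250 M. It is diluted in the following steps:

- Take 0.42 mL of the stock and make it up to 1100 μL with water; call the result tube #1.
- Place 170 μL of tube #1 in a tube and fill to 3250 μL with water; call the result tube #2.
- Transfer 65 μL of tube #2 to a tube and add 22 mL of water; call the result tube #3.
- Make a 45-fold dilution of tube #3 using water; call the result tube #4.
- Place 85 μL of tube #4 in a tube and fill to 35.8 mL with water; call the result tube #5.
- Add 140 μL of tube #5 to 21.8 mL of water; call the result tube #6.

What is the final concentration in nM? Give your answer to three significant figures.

0.00495 nM

Step 1: 0.42 mL brought to 1100 μL → factor 1.1/0.42 = 2.619
Step 2: 170 μL brought to 3250 μL → factor 3250/170 = 19.118
Step 3: 65 μL + 22 mL = 22065 μL total → factor 22065/65 = 339.46
Step 4: 45-fold → factor 45
Step 5: 85 μL brought to 35.8 mL → factor 35800/85 = 421.18
Step 6: 140 μL + 21.8 mL = 21940 μL total → factor 21940/140 = 156.71
Overall dilution factor = 2.619 × 19.118 × 339.46 × 45 × 421.18 × 156.71 = 5.0484 × 10^10
Final = 0.250 M / 5.0484 × 10^10 = 4.952 × 10^-12 M = 0.00495 nM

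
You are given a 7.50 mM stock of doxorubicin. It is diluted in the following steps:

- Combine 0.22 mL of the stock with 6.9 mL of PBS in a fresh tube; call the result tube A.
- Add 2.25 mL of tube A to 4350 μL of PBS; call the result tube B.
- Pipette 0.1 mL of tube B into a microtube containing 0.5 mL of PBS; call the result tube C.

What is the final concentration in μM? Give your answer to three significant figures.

Step 1: 0.22 mL + 6.9 mL = 7.12 mL total → factor 7.12/0.22 = 32.364
Step 2: 2.25 mL + 4350 μL = 6.6 mL total → factor 6.6/2.25 = 2.9333
Step 3: 0.1 mL + 0.5 mL = 0.6 mL total → factor 0.6/0.1 = 6
Overall dilution factor = 32.364 × 2.9333 × 6 = 569.6
Final = 7.50 mM / 569.6 = 0.01317 mM = 13.2 μM

13.2 μM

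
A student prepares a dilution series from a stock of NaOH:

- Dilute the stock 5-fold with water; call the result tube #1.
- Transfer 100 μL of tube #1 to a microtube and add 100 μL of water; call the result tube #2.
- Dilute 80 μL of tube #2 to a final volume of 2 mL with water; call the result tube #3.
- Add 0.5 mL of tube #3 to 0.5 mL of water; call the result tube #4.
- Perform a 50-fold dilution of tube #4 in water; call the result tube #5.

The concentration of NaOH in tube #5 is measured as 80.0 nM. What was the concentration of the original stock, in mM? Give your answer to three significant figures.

Step 1: 5-fold → factor 5
Step 2: 100 μL + 100 μL = 200 μL total → factor 200/100 = 2
Step 3: 80 μL brought to 2 mL → factor 2000/80 = 25
Step 4: 0.5 mL + 0.5 mL = 1 mL total → factor 1/0.5 = 2
Step 5: 50-fold → factor 50
Overall dilution factor = 5 × 2 × 25 × 2 × 50 = 25000
Stock = 80.0 nM × 25000 = 2.000 × 10^6 nM = 2.00 mM

2.00 mM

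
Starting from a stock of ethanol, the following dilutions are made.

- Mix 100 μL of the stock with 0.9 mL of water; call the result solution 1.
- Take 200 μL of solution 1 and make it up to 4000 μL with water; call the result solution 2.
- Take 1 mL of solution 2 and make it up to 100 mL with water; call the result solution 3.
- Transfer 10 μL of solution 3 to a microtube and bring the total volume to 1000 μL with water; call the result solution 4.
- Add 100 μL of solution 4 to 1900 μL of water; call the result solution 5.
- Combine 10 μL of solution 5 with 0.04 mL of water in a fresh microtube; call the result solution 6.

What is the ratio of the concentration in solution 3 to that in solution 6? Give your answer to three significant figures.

1.00 × 10^4

Step 1: 100 μL + 0.9 mL = 1000 μL total → factor 1000/100 = 10
Step 2: 200 μL brought to 4000 μL → factor 4000/200 = 20
Step 3: 1 mL brought to 100 mL → factor 100/1 = 100
Step 4: 10 μL brought to 1000 μL → factor 1000/10 = 100
Step 5: 100 μL + 1900 μL = 2000 μL total → factor 2000/100 = 20
Step 6: 10 μL + 0.04 mL = 50 μL total → factor 50/10 = 5
Dilution factor to solution 3 = 20000; to solution 6 = 2 × 10^8
[solution 3]/[solution 6] = (factor to solution 6)/(factor to solution 3) = 2 × 10^8/20000 = 1.00 × 10^4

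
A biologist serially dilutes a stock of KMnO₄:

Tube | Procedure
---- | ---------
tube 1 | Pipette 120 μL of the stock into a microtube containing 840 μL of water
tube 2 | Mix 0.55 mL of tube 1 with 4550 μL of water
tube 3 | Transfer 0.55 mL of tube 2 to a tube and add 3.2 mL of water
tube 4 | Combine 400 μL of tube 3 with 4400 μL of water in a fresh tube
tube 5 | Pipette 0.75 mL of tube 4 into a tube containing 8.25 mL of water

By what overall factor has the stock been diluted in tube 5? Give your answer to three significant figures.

7.28 × 10^4

Step 1: 120 μL + 840 μL = 960 μL total → factor 960/120 = 8
Step 2: 0.55 mL + 4550 μL = 5.1 mL total → factor 5.1/0.55 = 9.2727
Step 3: 0.55 mL + 3.2 mL = 3.75 mL total → factor 3.75/0.55 = 6.8182
Step 4: 400 μL + 4400 μL = 4800 μL total → factor 4800/400 = 12
Step 5: 0.75 mL + 8.25 mL = 9 mL total → factor 9/0.75 = 12
Overall dilution factor = 8 × 9.2727 × 6.8182 × 12 × 12 = 72833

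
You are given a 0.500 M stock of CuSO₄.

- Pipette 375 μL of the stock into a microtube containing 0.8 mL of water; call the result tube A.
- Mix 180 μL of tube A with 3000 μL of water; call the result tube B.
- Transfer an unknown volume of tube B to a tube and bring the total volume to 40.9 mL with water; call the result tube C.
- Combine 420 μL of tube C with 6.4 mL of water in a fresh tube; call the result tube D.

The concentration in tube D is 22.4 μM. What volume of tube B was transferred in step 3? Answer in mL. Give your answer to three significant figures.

Step 1: 375 μL + 0.8 mL = 1175 μL total → factor 1175/375 = 3.1333
Step 2: 180 μL + 3000 μL = 3180 μL total → factor 3180/180 = 17.667
Step 3: v brought to 40.9 mL → factor = 40.9 mL/v
Step 4: 420 μL + 6.4 mL = 6820 μL total → factor 6820/420 = 16.238
Product of known-step factors = 898.87
Overall factor = 0.500 M / (22.4 μM) = 22321
Step-3 factor = 22321 / 898.87 = 24.833
v = 40.9 mL / 24.833 = 1.65 mL

1.65 mL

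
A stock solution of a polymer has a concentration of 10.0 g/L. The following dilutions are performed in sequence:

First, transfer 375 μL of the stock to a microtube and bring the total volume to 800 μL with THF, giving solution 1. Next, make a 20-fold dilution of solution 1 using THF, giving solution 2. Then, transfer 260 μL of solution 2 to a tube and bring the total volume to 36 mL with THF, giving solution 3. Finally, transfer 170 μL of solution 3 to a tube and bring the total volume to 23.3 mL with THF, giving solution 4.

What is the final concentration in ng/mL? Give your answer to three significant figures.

12.4 ng/mL

Step 1: 375 μL brought to 800 μL → factor 800/375 = 2.1333
Step 2: 20-fold → factor 20
Step 3: 260 μL brought to 36 mL → factor 36000/260 = 138.46
Step 4: 170 μL brought to 23.3 mL → factor 23300/170 = 137.06
Overall dilution factor = 2.1333 × 20 × 138.46 × 137.06 = 8.097 × 10^5
Final = 10.0 g/L / 8.097 × 10^5 = 1.235 × 10^-5 g/L = 12.4 ng/mL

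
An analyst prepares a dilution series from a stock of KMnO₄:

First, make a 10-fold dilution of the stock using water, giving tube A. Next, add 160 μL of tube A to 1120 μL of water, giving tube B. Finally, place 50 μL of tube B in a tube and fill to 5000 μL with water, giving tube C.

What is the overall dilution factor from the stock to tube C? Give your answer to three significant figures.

8.00 × 10^3

Step 1: 10-fold → factor 10
Step 2: 160 μL + 1120 μL = 1280 μL total → factor 1280/160 = 8
Step 3: 50 μL brought to 5000 μL → factor 5000/50 = 100
Overall dilution factor = 10 × 8 × 100 = 8000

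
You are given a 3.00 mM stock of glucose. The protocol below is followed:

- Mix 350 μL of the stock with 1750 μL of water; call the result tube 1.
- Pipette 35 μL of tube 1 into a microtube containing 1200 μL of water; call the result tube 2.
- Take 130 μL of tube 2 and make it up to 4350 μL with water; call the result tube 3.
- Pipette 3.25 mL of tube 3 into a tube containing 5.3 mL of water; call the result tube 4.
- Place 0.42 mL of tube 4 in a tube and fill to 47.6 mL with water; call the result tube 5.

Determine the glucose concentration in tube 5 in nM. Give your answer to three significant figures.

Step 1: 350 μL + 1750 μL = 2100 μL total → factor 2100/350 = 6
Step 2: 35 μL + 1200 μL = 1235 μL total → factor 1235/35 = 35.286
Step 3: 130 μL brought to 4350 μL → factor 4350/130 = 33.462
Step 4: 3.25 mL + 5.3 mL = 8.55 mL total → factor 8.55/3.25 = 2.6308
Step 5: 0.42 mL brought to 47.6 mL → factor 47.6/0.42 = 113.33
Overall dilution factor = 6 × 35.286 × 33.462 × 2.6308 × 113.33 = 2.1122 × 10^6
Final = 3.00 mM / 2.1122 × 10^6 = 1.420 × 10^-6 mM = 1.42 nM

1.42 nM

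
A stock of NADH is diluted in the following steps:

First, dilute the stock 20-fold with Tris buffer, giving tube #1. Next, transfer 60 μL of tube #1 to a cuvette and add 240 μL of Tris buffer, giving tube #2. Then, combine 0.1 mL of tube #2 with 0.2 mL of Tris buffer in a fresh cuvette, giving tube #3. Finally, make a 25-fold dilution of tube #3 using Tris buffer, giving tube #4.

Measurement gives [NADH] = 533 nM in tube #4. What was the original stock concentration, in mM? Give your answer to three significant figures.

Step 1: 20-fold → factor 20
Step 2: 60 μL + 240 μL = 300 μL total → factor 300/60 = 5
Step 3: 0.1 mL + 0.2 mL = 0.3 mL total → factor 0.3/0.1 = 3
Step 4: 25-fold → factor 25
Overall dilution factor = 20 × 5 × 3 × 25 = 7500
Stock = 533 nM × 7500 = 3.998 × 10^6 nM = 4.00 mM

4.00 mM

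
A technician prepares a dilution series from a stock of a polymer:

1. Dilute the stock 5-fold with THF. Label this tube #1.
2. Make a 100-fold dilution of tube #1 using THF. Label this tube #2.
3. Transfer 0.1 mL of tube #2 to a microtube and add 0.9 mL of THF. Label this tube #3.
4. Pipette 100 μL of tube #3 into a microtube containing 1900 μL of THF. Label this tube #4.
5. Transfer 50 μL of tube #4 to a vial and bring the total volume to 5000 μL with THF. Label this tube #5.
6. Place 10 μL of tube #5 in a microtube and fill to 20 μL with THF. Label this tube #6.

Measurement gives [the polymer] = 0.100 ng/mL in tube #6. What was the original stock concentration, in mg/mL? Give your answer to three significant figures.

2.00 mg/mL

Step 1: 5-fold → factor 5
Step 2: 100-fold → factor 100
Step 3: 0.1 mL + 0.9 mL = 1 mL total → factor 1/0.1 = 10
Step 4: 100 μL + 1900 μL = 2000 μL total → factor 2000/100 = 20
Step 5: 50 μL brought to 5000 μL → factor 5000/50 = 100
Step 6: 10 μL brought to 20 μL → factor 20/10 = 2
Overall dilution factor = 5 × 100 × 10 × 20 × 100 × 2 = 2 × 10^7
Stock = 0.100 ng/mL × 2 × 10^7 = 2.000 × 10^6 ng/mL = 2.00 mg/mL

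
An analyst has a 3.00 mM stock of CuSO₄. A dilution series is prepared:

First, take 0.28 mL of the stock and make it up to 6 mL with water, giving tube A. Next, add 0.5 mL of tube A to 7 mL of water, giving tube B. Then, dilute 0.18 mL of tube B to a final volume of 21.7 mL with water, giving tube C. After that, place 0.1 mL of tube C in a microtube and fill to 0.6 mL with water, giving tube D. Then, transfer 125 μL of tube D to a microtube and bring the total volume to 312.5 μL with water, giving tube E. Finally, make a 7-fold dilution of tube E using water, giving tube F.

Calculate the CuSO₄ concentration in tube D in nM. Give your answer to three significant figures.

12.9 nM

Step 1: 0.28 mL brought to 6 mL → factor 6/0.28 = 21.429
Step 2: 0.5 mL + 7 mL = 7.5 mL total → factor 7.5/0.5 = 15
Step 3: 0.18 mL brought to 21.7 mL → factor 21.7/0.18 = 120.56
Step 4: 0.1 mL brought to 0.6 mL → factor 0.6/0.1 = 6
Dilution factor through tube D = 21.429 × 15 × 120.56 × 6 = 2.325 × 10^5
[tube D] = 3.00 mM / 2.325 × 10^5 = 1.290 × 10^-5 mM = 12.9 nM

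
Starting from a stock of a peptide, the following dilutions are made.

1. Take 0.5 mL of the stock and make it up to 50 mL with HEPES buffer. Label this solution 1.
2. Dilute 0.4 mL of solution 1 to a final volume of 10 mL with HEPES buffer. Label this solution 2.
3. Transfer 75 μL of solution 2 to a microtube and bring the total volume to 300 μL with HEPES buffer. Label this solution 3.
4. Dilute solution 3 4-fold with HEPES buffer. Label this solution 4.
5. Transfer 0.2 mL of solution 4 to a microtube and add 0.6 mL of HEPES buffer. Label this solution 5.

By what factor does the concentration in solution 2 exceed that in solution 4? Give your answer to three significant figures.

Step 1: 0.5 mL brought to 50 mL → factor 50/0.5 = 100
Step 2: 0.4 mL brought to 10 mL → factor 10/0.4 = 25
Step 3: 75 μL brought to 300 μL → factor 300/75 = 4
Step 4: 4-fold → factor 4
Dilution factor to solution 2 = 2500; to solution 4 = 40000
[solution 2]/[solution 4] = (factor to solution 4)/(factor to solution 2) = 40000/2500 = 16.0

16.0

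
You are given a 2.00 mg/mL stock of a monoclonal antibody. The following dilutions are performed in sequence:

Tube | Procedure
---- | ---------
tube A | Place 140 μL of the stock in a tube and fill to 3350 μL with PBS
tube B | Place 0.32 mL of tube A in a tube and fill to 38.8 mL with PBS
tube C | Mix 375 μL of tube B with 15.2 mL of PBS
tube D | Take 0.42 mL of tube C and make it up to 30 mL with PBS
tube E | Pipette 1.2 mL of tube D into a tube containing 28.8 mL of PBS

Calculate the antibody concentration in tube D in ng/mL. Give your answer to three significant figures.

Step 1: 140 μL brought to 3350 μL → factor 3350/140 = 23.929
Step 2: 0.32 mL brought to 38.8 mL → factor 38.8/0.32 = 121.25
Step 3: 375 μL + 15.2 mL = 15575 μL total → factor 15575/375 = 41.533
Step 4: 0.42 mL brought to 30 mL → factor 30/0.42 = 71.429
Dilution factor through tube D = 23.929 × 121.25 × 41.533 × 71.429 = 8.6073 × 10^6
[tube D] = 2.00 mg/mL / 8.6073 × 10^6 = 2.324 × 10^-7 mg/mL = 0.232 ng/mL

0.232 ng/mL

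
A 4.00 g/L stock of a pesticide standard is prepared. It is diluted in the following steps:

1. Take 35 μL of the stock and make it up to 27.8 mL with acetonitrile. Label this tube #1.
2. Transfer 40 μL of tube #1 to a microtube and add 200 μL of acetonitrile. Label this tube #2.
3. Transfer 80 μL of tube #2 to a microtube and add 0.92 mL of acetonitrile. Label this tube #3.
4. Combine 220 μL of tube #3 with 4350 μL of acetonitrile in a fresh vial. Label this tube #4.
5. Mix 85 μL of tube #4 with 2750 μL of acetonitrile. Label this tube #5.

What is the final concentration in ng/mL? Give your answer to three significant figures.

0.0969 ng/mL

Step 1: 35 μL brought to 27.8 mL → factor 27800/35 = 794.29
Step 2: 40 μL + 200 μL = 240 μL total → factor 240/40 = 6
Step 3: 80 μL + 0.92 mL = 1000 μL total → factor 1000/80 = 12.5
Step 4: 220 μL + 4350 μL = 4570 μL total → factor 4570/220 = 20.773
Step 5: 85 μL + 2750 μL = 2835 μL total → factor 2835/85 = 33.353
Overall dilution factor = 794.29 × 6 × 12.5 × 20.773 × 33.353 = 4.1273 × 10^7
Final = 4.00 g/L / 4.1273 × 10^7 = 9.692 × 10^-8 g/L = 0.0969 ng/mL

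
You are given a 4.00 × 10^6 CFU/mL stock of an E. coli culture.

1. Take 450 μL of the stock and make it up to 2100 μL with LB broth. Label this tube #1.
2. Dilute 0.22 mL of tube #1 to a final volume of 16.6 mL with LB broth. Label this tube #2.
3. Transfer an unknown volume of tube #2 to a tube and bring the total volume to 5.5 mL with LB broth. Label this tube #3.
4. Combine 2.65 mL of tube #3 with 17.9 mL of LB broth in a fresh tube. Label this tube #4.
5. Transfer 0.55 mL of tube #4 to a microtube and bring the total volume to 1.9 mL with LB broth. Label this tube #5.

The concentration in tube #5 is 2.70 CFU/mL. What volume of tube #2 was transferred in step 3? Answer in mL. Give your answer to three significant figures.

0.0350 mL

Step 1: 450 μL brought to 2100 μL → factor 2100/450 = 4.6667
Step 2: 0.22 mL brought to 16.6 mL → factor 16.6/0.22 = 75.455
Step 3: v brought to 5.5 mL → factor = 5.5 mL/v
Step 4: 2.65 mL + 17.9 mL = 20.55 mL total → factor 20.55/2.65 = 7.7547
Step 5: 0.55 mL brought to 1.9 mL → factor 1.9/0.55 = 3.4545
Product of known-step factors = 9433
Overall factor = 4.00 × 10^6 CFU/mL / (2.70 CFU/mL) = 1.4815 × 10^6
Step-3 factor = 1.4815 × 10^6 / 9433 = 157.05
v = 5.5 mL / 157.05 = 0.0350 mL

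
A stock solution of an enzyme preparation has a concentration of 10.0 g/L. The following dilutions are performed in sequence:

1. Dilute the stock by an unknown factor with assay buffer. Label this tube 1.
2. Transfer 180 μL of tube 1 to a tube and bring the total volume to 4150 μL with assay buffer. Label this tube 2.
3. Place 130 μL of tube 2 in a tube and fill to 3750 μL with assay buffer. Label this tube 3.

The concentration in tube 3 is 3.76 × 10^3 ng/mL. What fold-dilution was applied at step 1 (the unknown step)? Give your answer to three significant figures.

Step 1: unknown factor x
Step 2: 180 μL brought to 4150 μL → factor 4150/180 = 23.056
Step 3: 130 μL brought to 3750 μL → factor 3750/130 = 28.846
Product of known-step factors = 665.06
Overall factor = 10.0 g/L / (3.76 × 10^3 ng/mL) = 2659.6
x = 2659.6 / 665.06 = 4.00

4.00-fold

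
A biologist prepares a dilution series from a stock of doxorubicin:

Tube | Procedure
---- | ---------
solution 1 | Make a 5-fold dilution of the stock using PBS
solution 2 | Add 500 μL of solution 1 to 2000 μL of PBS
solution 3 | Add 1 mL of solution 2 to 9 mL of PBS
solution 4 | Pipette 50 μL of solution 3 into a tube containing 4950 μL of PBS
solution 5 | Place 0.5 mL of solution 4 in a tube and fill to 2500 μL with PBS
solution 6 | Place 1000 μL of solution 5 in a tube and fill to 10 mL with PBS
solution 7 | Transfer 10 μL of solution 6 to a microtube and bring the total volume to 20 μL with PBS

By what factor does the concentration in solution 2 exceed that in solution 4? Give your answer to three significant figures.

1.00 × 10^3

Step 1: 5-fold → factor 5
Step 2: 500 μL + 2000 μL = 2500 μL total → factor 2500/500 = 5
Step 3: 1 mL + 9 mL = 10 mL total → factor 10/1 = 10
Step 4: 50 μL + 4950 μL = 5000 μL total → factor 5000/50 = 100
Dilution factor to solution 2 = 25; to solution 4 = 25000
[solution 2]/[solution 4] = (factor to solution 4)/(factor to solution 2) = 25000/25 = 1.00 × 10^3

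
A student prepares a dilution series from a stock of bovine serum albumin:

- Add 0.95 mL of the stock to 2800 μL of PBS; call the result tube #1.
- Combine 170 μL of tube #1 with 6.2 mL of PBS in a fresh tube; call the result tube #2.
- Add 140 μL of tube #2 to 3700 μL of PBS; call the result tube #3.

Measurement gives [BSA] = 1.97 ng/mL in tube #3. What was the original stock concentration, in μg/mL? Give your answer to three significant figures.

7.99 μg/mL

Step 1: 0.95 mL + 2800 μL = 3.75 mL total → factor 3.75/0.95 = 3.9474
Step 2: 170 μL + 6.2 mL = 6370 μL total → factor 6370/170 = 37.471
Step 3: 140 μL + 3700 μL = 3840 μL total → factor 3840/140 = 27.429
Overall dilution factor = 3.9474 × 37.471 × 27.429 = 4057
Stock = 1.97 ng/mL × 4057 = 7992 ng/mL = 7.99 μg/mL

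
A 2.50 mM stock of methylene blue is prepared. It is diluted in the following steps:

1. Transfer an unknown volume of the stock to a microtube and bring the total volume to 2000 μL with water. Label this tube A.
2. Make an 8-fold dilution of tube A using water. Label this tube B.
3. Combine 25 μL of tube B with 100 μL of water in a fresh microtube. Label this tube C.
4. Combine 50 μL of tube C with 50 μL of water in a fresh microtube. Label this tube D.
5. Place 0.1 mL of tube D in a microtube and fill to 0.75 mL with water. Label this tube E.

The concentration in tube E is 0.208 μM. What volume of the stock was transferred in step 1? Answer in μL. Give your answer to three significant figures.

Step 1: v brought to 2000 μL → factor = 2000 μL/v
Step 2: 8-fold → factor 8
Step 3: 25 μL + 100 μL = 125 μL total → factor 125/25 = 5
Step 4: 50 μL + 50 μL = 100 μL total → factor 100/50 = 2
Step 5: 0.1 mL brought to 0.75 mL → factor 0.75/0.1 = 7.5
Product of known-step factors = 600
Overall factor = 2.50 mM / (0.208 μM) = 12019
Step-1 factor = 12019 / 600 = 20.032
v = 2000 μL / 20.032 = 99.8 μL

99.8 μL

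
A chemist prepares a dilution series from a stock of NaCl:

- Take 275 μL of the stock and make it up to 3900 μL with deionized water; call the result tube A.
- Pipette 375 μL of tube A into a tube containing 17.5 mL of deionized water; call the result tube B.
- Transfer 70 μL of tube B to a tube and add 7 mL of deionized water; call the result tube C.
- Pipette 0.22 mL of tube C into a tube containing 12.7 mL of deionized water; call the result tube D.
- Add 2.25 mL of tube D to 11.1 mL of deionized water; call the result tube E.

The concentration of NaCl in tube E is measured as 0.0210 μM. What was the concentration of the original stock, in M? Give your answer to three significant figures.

0.500 M

Step 1: 275 μL brought to 3900 μL → factor 3900/275 = 14.182
Step 2: 375 μL + 17.5 mL = 17875 μL total → factor 17875/375 = 47.667
Step 3: 70 μL + 7 mL = 7070 μL total → factor 7070/70 = 101
Step 4: 0.22 mL + 12.7 mL = 12.92 mL total → factor 12.92/0.22 = 58.727
Step 5: 2.25 mL + 11.1 mL = 13.35 mL total → factor 13.35/2.25 = 5.9333
Overall dilution factor = 14.182 × 47.667 × 101 × 58.727 × 5.9333 = 2.3791 × 10^7
Stock = 0.0210 μM × 2.3791 × 10^7 = 4.996 × 10^5 μM = 0.500 M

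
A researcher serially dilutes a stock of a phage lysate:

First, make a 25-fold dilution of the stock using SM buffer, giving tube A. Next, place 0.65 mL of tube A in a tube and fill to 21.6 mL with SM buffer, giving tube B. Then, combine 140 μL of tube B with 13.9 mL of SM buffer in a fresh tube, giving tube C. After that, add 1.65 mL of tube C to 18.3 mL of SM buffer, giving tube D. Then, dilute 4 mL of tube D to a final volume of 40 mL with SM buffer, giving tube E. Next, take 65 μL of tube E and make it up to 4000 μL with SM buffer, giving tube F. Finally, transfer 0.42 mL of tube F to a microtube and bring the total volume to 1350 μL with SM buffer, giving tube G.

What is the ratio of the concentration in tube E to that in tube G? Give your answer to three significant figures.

Step 1: 25-fold → factor 25
Step 2: 0.65 mL brought to 21.6 mL → factor 21.6/0.65 = 33.231
Step 3: 140 μL + 13.9 mL = 14040 μL total → factor 14040/140 = 100.29
Step 4: 1.65 mL + 18.3 mL = 19.95 mL total → factor 19.95/1.65 = 12.091
Step 5: 4 mL brought to 40 mL → factor 40/4 = 10
Step 6: 65 μL brought to 4000 μL → factor 4000/65 = 61.538
Step 7: 0.42 mL brought to 1350 μL → factor 1.35/0.42 = 3.2143
Dilution factor to tube E = 1.0073 × 10^7; to tube G = 1.9926 × 10^9
[tube E]/[tube G] = (factor to tube G)/(factor to tube E) = 1.9926 × 10^9/1.0073 × 10^7 = 198

198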